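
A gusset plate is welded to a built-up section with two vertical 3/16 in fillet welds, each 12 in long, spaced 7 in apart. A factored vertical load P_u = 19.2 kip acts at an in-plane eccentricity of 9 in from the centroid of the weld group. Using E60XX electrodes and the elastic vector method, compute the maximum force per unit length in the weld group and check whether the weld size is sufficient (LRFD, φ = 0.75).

f_max ≈ 2.56 kip/in; adequate

E60XX → F_EXX = 60 ksi.
Total weld length L_w = 24 in. Treat welds as unit-width lines.
Polar moment about centroid: J = 2[d³/12 + d(b/2)²] = 2[12³/12 + 12×3.5²] = 582 in³.
Direct shear f_v = P/L_w = 19.2 / 24 = 0.8 kip/in (vertical).
Torsion M = P·e = 19.2 × 9 = 172.8 kip·in.
Critical point at (x, y) = (3.5, 6) from centroid. f_tx = M·y/J = 1.781 kip/in; f_ty = M·x/J = 1.039 kip/in.
Resultant f_max = √[f_tx² + (f_v + f_ty)²] = √[1.781² + (0.8 + 1.039)²] = 2.56 kip/in.
Capacity per unit length: φr_n = 0.75 × 0.6 × 60 × (0.707 × 0.1875) = 3.579 kip/in.
2.56 ≤ 3.579 → adequate.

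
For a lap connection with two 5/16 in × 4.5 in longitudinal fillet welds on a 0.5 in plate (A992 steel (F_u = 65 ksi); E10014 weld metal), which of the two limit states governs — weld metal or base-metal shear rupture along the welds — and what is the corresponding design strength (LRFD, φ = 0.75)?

E100XX → F_EXX = 100 ksi.
t_e = 0.707 × 0.3125 = 0.2209 in; L = 9 in.
Weld metal: φR_n = 0.75 × 0.6 × 100 × 0.2209 × 9 = 89.48 kip.
Base metal (shear rupture): φR_n = 0.75 × 0.6 × 65 × 0.5 × 9 = 131.6 kip.
Governing: weld metal.

φR_n ≈ 89.5 kip (weld metal governs)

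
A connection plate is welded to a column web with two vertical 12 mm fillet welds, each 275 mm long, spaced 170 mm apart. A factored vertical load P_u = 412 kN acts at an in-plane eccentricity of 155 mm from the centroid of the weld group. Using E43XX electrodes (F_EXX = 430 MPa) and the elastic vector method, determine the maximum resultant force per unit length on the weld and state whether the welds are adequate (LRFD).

Total weld length L_w = 550 mm. Treat welds as unit-width lines.
Polar moment about centroid: J = 2[d³/12 + d(b/2)²] = 2[275³/12 + 275×85²] = 7440000 mm³.
Direct shear f_v = P/L_w = 412×10³ / 550 = 749.1 N/mm (vertical).
Torsion M = P·e = 412×10³ × 155 = 63860000 N·mm.
Critical point at (x, y) = (85, 137.5) from centroid. f_tx = M·y/J = 1180 N/mm; f_ty = M·x/J = 729.6 N/mm.
Resultant f_max = √[f_tx² + (f_v + f_ty)²] = √[1180² + (749.1 + 729.6)²] = 1892 N/mm.
Capacity per unit length: φr_n = 0.75 × 0.6 × 430 × (0.707 × 12) = 1642 N/mm.
1892 > 1642 → NOT adequate.

f_max ≈ 1890 N/mm; NOT adequate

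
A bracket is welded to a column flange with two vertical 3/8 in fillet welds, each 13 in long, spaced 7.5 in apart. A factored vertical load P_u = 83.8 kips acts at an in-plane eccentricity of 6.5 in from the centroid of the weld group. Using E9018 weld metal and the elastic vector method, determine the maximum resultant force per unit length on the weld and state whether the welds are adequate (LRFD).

f_max ≈ 7.72 kip/in; adequate

E90XX → F_EXX = 90 ksi.
Total weld length L_w = 26 in. Treat welds as unit-width lines.
Polar moment about centroid: J = 2[d³/12 + d(b/2)²] = 2[13³/12 + 13×3.75²] = 731.8 in³.
Direct shear f_v = P/L_w = 83.8 / 26 = 3.223 kip/in (vertical).
Torsion M = P·e = 83.8 × 6.5 = 544.7 kip·in.
Critical point at (x, y) = (3.75, 6.5) from centroid. f_tx = M·y/J = 4.838 kip/in; f_ty = M·x/J = 2.791 kip/in.
Resultant f_max = √[f_tx² + (f_v + f_ty)²] = √[4.838² + (3.223 + 2.791)²] = 7.719 kip/in.
Capacity per unit length: φr_n = 0.75 × 0.6 × 90 × (0.707 × 0.375) = 10.74 kip/in.
7.719 ≤ 10.74 → adequate.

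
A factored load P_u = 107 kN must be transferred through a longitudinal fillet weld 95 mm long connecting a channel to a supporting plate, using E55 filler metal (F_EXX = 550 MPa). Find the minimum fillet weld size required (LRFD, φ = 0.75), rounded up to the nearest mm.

w = 7 mm

Total weld length L = 95 mm.
Required throat t_e = P_u / (φ × 0.6 F_EXX × L) = 107 / (0.75 × 0.6 × 550 × 95 × 10⁻³) = 4.551 mm.
Required leg w = t_e / 0.707 = 6.437 mm → use 7 mm.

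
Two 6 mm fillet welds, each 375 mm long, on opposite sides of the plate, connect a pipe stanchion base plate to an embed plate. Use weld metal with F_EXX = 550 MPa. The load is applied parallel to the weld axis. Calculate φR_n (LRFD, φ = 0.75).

Effective throat t_e = 0.707 × 6 = 4.242 mm.
Total length L = 750 mm; A_we = 4.242 × 750 = 3182 mm².
F_nw = 0.6 F_EXX = 0.6 × 550 = 330 MPa.
φR_n = 0.75 × 330 × 3182 × 10⁻³ = 787.4 kN.

φR_n ≈ 787 kN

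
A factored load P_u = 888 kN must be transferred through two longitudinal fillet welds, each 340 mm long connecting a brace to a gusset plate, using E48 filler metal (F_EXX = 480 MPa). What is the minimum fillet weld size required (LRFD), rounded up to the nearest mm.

Total weld length L = 680 mm.
Required throat t_e = P_u / (φ × 0.6 F_EXX × L) = 888 / (0.75 × 0.6 × 480 × 680 × 10⁻³) = 6.046 mm.
Required leg w = t_e / 0.707 = 8.551 mm → use 9 mm.

w = 9 mm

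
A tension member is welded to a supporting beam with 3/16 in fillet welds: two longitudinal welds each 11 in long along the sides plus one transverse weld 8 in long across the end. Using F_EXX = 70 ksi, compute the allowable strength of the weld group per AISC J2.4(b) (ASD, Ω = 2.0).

R_n/Ω ≈ 85.5 kip

t_e = 0.707 × 0.1875 = 0.1326 in.
R_nwl = 0.6 × 70 × 0.1326 × 22 = 122.5 kip (longitudinal, 2 welds).
R_nwt = 0.6 × 70 × 0.1326 × 8 = 44.54 kip (transverse, base value).
(i) R_nwl + R_nwt = 167 kip; (ii) 0.85 R_nwl + 1.5 R_nwt = 170.9 kip.
R_n = max = 170.9 kip [governs: (ii)]; R_n/Ω = 85.46 kip.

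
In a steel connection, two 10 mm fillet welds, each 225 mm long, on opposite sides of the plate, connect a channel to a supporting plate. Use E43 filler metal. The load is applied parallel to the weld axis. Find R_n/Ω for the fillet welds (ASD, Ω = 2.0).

R_n/Ω ≈ 410 kN

E43XX → F_EXX = 430 MPa.
Effective throat t_e = 0.707 × 10 = 7.07 mm.
Total length L = 450 mm; A_we = 7.07 × 450 = 3181 mm².
F_nw = 0.6 F_EXX = 0.6 × 430 = 258 MPa.
R_n = 258 × 3181 × 10⁻³ = 820.8 kN; R_n/Ω = 820.8/2.0 = 410.4 kN.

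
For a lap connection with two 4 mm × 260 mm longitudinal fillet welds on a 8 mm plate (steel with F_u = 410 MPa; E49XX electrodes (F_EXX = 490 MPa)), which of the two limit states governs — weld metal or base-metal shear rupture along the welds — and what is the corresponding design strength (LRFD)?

t_e = 0.707 × 4 = 2.828 mm; L = 520 mm.
Weld metal: φR_n = 0.75 × 0.6 × 490 × 2.828 × 520 × 10⁻³ = 324.3 kN.
Base metal (shear rupture): φR_n = 0.75 × 0.6 × 410 × 8 × 520 × 10⁻³ = 767.5 kN.
Governing: weld metal.

φR_n ≈ 324 kN (weld metal governs)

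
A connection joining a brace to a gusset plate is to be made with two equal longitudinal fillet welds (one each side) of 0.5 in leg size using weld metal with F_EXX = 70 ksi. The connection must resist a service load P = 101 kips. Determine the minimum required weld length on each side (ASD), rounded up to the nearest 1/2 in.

Throat t_e = 0.707 × 0.5 = 0.3535 in.
r_n/Ω = (0.6 × 70 × 0.3535) / 2.0 = 7.423 kip/in.
L_req = P / (r_n/Ω) = 101 / 7.423 = 13.61 in total.
Per side: 13.61 / 2 = 6.803 in.
Round up → use L = 7 in on each side.

L = 7 in on each side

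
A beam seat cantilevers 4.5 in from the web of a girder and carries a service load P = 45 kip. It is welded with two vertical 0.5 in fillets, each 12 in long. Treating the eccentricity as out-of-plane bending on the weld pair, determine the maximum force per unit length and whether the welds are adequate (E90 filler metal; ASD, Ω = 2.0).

E90XX → F_EXX = 90 ksi.
L_w = 2 × 12 = 24 in; section modulus (unit throat) S = 2 × L²/6 = 48 in².
Direct shear f_v = P/L_w = 45/24 = 1.875 kip/in.
Moment M = P × e = 45 × 4.5 = 202.5 kip·in; bending f_b = M/S = 4.219 kip/in.
f_max = √(f_v² + f_b²) = √(1.875² + 4.219²) = 4.617 kip/in.
r_n/Ω = (1/2.0) × 0.6 × 90 × (0.707 × 0.5) = 9.544 kip/in → adequate.

f_max ≈ 4.62 kip/in; adequate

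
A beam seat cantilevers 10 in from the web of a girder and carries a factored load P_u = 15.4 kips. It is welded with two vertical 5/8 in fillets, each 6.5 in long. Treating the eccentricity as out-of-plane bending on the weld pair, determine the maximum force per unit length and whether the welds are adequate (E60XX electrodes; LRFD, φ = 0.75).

E60XX → F_EXX = 60 ksi.
L_w = 2 × 6.5 = 13 in; section modulus (unit throat) S = 2 × L²/6 = 14.08 in².
Direct shear f_v = P/L_w = 15.4/13 = 1.185 kip/in.
Moment M = P × e = 15.4 × 10 = 154 kip·in; bending f_b = M/S = 10.93 kip/in.
f_max = √(f_v² + f_b²) = √(1.185² + 10.93²) = 11 kip/in.
φr_n = 0.75 × 0.6 × 60 × (0.707 × 0.625) = 11.93 kip/in → adequate.

f_max ≈ 11 kip/in; adequate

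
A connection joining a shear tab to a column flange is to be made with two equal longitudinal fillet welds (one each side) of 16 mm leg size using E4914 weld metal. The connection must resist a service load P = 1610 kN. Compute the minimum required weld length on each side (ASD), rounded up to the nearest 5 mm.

E49XX → F_EXX = 490 MPa.
Throat t_e = 0.707 × 16 = 11.31 mm.
r_n/Ω = (0.6 × 490 × 11.31) / 2.0 = 1663 N/mm = 1.663 kN/mm.
L_req = P / (r_n/Ω) = 1610 / 1.663 = 968.2 mm total.
Per side: 968.2 / 2 = 484.1 mm.
Round up → use L = 485 mm on each side.

L = 485 mm on each side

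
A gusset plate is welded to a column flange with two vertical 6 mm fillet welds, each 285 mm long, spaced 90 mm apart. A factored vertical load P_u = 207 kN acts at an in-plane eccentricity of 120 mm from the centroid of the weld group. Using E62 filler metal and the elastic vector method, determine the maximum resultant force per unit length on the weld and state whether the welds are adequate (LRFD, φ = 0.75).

E62XX → F_EXX = 620 MPa.
Total weld length L_w = 570 mm. Treat welds as unit-width lines.
Polar moment about centroid: J = 2[d³/12 + d(b/2)²] = 2[285³/12 + 285×45²] = 5012000 mm³.
Direct shear f_v = P/L_w = 207×10³ / 570 = 363.2 N/mm (vertical).
Torsion M = P·e = 207×10³ × 120 = 24840000 N·mm.
Critical point at (x, y) = (45, 142.5) from centroid. f_tx = M·y/J = 706.2 N/mm; f_ty = M·x/J = 223 N/mm.
Resultant f_max = √[f_tx² + (f_v + f_ty)²] = √[706.2² + (363.2 + 223)²] = 917.8 N/mm.
Capacity per unit length: φr_n = 0.75 × 0.6 × 620 × (0.707 × 6) = 1184 N/mm.
917.8 ≤ 1184 → adequate.

f_max ≈ 918 N/mm; adequate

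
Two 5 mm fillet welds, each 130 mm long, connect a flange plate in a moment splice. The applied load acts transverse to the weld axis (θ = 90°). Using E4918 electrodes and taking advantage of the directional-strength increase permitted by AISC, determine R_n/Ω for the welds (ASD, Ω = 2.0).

E49XX → F_EXX = 490 MPa.
t_e = 0.707 × 5 = 3.535 mm; A_we = 3.535 × 260 = 919.1 mm².
Directional factor: 1.0 + 0.5 sin^1.5(90°) = 1.5.
F_nw = 0.6 × 490 × 1.5 = 441 MPa.
R_n/Ω = (441 × 919.1) / 2.0 × 10⁻³ = 202.7 kN.

R_n/Ω ≈ 203 kN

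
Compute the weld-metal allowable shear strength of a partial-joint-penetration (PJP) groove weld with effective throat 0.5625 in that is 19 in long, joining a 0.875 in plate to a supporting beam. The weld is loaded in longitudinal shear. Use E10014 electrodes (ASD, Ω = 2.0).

R_n/Ω ≈ 321 kips

E100XX → F_EXX = 100 ksi.
Effective throat (given) t_e = 0.5625 in.
A_we = 0.5625 × 19 = 10.69 in².
F_nw = 0.6 F_EXX = 60 ksi.
R_n/Ω = (60 × 10.69) / 2.0 = 320.6 kips.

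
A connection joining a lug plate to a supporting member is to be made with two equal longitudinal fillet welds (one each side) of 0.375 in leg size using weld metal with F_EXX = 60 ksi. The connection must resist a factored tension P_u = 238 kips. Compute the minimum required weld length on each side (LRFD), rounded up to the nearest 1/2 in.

Throat t_e = 0.707 × 0.375 = 0.2651 in.
φr_n = 0.75 × 0.6 × 60 × 0.2651 = 7.158 kips/in.
L_req = P_u / φr_n = 238 / 7.158 = 33.25 in total.
Per side: 33.25 / 2 = 16.62 in.
Round up → use L = 17 in on each side.

L = 17 in on each side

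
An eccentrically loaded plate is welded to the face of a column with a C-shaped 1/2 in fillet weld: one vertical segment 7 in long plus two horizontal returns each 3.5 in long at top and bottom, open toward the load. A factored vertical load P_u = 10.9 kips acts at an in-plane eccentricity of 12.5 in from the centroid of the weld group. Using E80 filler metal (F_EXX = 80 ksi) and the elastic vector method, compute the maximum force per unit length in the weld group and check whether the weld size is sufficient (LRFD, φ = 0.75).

Total weld length L_w = 14 in. Treat welds as unit-width lines.
Centroid: x̄ = 2×3.5×1.75 / 14 = 0.875 in from the vertical weld.
Polar moment about centroid: J = I_x + I_y = [7³/12 + 2×3.5×3.5²] + [7×0.875² + 2(3.5³/12 + 3.5×0.875²)] = 132.2 in³.
Direct shear f_v = P/L_w = 10.9 / 14 = 0.7786 kip/in (vertical).
Torsion M = P·e = 10.9 × 12.5 = 136.25 kip·in.
Critical point at (x, y) = (2.625, 3.5) from centroid. f_tx = M·y/J = 3.607 kip/in; f_ty = M·x/J = 2.705 kip/in.
Resultant f_max = √[f_tx² + (f_v + f_ty)²] = √[3.607² + (0.7786 + 2.705)²] = 5.015 kip/in.
Capacity per unit length: φr_n = 0.75 × 0.6 × 80 × (0.707 × 0.5) = 12.73 kip/in.
5.015 ≤ 12.73 → adequate.

f_max ≈ 5.02 kip/in; adequate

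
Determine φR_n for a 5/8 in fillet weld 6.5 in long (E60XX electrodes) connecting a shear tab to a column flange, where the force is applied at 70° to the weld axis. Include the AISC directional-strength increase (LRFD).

φR_n ≈ 113 kips

E60XX → F_EXX = 60 ksi.
t_e = 0.707 × 0.625 = 0.4419 in; A_we = 0.4419 × 6.5 = 2.872 in².
Directional factor: 1.0 + 0.5 sin^1.5(70°) = 1.455.
F_nw = 0.6 × 60 × 1.455 = 52.4 ksi.
φR_n = 0.75 × 52.4 × 2.872 = 112.9 kips.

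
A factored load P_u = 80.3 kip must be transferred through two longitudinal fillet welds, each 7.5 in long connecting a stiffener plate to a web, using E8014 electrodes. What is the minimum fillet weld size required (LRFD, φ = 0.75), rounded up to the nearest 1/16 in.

E80XX → F_EXX = 80 ksi.
Total weld length L = 15 in.
Required throat t_e = P_u / (φ × 0.6 F_EXX × L) = 80.3 / (0.75 × 0.6 × 80 × 15) = 0.1487 in.
Required leg w = t_e / 0.707 = 0.2103 in → use 1/4 in.

w = 1/4 in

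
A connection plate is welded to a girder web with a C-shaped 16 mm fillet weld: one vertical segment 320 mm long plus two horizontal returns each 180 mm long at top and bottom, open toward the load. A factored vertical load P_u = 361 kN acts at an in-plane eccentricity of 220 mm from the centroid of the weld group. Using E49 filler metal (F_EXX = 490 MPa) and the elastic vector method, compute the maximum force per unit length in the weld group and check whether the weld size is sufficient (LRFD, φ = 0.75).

f_max ≈ 1550 N/mm; adequate

Total weld length L_w = 680 mm. Treat welds as unit-width lines.
Centroid: x̄ = 2×180×90 / 680 = 47.65 mm from the vertical weld.
Polar moment about centroid: J = I_x + I_y = [320³/12 + 2×180×160²] + [320×47.65² + 2(180³/12 + 180×42.35²)] = 14290000 mm³.
Direct shear f_v = P/L_w = 361×10³ / 680 = 530.9 N/mm (vertical).
Torsion M = P·e = 361×10³ × 220 = 79420000 N·mm.
Critical point at (x, y) = (132.4, 160) from centroid. f_tx = M·y/J = 889.2 N/mm; f_ty = M·x/J = 735.5 N/mm.
Resultant f_max = √[f_tx² + (f_v + f_ty)²] = √[889.2² + (530.9 + 735.5)²] = 1547 N/mm.
Capacity per unit length: φr_n = 0.75 × 0.6 × 490 × (0.707 × 16) = 2494 N/mm.
1547 ≤ 2494 → adequate.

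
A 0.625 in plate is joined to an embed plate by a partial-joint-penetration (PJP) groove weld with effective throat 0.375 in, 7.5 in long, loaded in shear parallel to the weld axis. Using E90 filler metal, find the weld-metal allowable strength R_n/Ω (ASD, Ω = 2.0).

R_n/Ω ≈ 75.9 kips

E90XX → F_EXX = 90 ksi.
Effective throat (given) t_e = 0.375 in.
A_we = 0.375 × 7.5 = 2.812 in².
F_nw = 0.6 F_EXX = 54 ksi.
R_n/Ω = (54 × 2.812) / 2.0 = 75.94 kips.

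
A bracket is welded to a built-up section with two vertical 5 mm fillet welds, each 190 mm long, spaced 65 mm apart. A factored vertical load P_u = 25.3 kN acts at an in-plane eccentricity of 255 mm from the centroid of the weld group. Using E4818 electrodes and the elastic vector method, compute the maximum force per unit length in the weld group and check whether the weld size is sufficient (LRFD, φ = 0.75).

E48XX → F_EXX = 480 MPa.
Total weld length L_w = 380 mm. Treat welds as unit-width lines.
Polar moment about centroid: J = 2[d³/12 + d(b/2)²] = 2[190³/12 + 190×32.5²] = 1545000 mm³.
Direct shear f_v = P/L_w = 25.3×10³ / 380 = 66.58 N/mm (vertical).
Torsion M = P·e = 25.3×10³ × 255 = 6451500 N·mm.
Critical point at (x, y) = (32.5, 95) from centroid. f_tx = M·y/J = 396.8 N/mm; f_ty = M·x/J = 135.8 N/mm.
Resultant f_max = √[f_tx² + (f_v + f_ty)²] = √[396.8² + (66.58 + 135.8)²] = 445.4 N/mm.
Capacity per unit length: φr_n = 0.75 × 0.6 × 480 × (0.707 × 5) = 763.6 N/mm.
445.4 ≤ 763.6 → adequate.

f_max ≈ 445 N/mm; adequate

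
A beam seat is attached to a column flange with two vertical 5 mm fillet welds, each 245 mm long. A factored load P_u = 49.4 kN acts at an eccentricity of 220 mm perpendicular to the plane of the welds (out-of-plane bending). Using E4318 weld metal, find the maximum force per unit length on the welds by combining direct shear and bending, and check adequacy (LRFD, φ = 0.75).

f_max ≈ 552 N/mm; adequate

E43XX → F_EXX = 430 MPa.
L_w = 2 × 245 = 490 mm; section modulus (unit throat) S = 2 × L²/6 = 20010 mm².
Direct shear f_v = P/L_w = 49.4×10³/490 = 100.8 N/mm.
Moment M = P × e = 49.4×10³ × 220 = 10868000 N·mm; bending f_b = M/S = 543.2 N/mm.
f_max = √(f_v² + f_b²) = √(100.8² + 543.2²) = 552.5 N/mm.
φr_n = 0.75 × 0.6 × 430 × (0.707 × 5) = 684 N/mm → adequate.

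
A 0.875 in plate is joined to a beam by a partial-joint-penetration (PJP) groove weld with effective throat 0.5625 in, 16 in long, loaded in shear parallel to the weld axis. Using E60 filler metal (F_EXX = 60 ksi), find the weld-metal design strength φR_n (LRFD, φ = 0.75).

φR_n ≈ 243 kips

Effective throat (given) t_e = 0.5625 in.
A_we = 0.5625 × 16 = 9 in².
F_nw = 0.6 F_EXX = 36 ksi.
φR_n = 0.75 × 36 × 9 = 243 kips.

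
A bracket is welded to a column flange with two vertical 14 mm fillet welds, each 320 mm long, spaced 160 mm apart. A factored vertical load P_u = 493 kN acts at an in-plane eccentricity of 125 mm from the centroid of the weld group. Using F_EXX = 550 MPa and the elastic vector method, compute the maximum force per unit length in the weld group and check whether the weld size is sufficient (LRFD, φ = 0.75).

Total weld length L_w = 640 mm. Treat welds as unit-width lines.
Polar moment about centroid: J = 2[d³/12 + d(b/2)²] = 2[320³/12 + 320×80²] = 9557000 mm³.
Direct shear f_v = P/L_w = 493×10³ / 640 = 770.3 N/mm (vertical).
Torsion M = P·e = 493×10³ × 125 = 61625000 N·mm.
Critical point at (x, y) = (80, 160) from centroid. f_tx = M·y/J = 1032 N/mm; f_ty = M·x/J = 515.8 N/mm.
Resultant f_max = √[f_tx² + (f_v + f_ty)²] = √[1032² + (770.3 + 515.8)²] = 1649 N/mm.
Capacity per unit length: φr_n = 0.75 × 0.6 × 550 × (0.707 × 14) = 2450 N/mm.
1649 ≤ 2450 → adequate.

f_max ≈ 1650 N/mm; adequate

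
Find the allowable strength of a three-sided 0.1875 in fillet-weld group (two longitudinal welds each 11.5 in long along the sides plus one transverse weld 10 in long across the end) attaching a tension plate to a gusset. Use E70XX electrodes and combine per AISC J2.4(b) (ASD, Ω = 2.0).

E70XX → F_EXX = 70 ksi.
t_e = 0.707 × 0.1875 = 0.1326 in.
R_nwl = 0.6 × 70 × 0.1326 × 23 = 128.1 kips (longitudinal, 2 welds).
R_nwt = 0.6 × 70 × 0.1326 × 10 = 55.68 kips (transverse, base value).
(i) R_nwl + R_nwt = 183.7 kips; (ii) 0.85 R_nwl + 1.5 R_nwt = 192.4 kips.
R_n = max = 192.4 kips [governs: (ii)]; R_n/Ω = 96.18 kips.

R_n/Ω ≈ 96.2 kips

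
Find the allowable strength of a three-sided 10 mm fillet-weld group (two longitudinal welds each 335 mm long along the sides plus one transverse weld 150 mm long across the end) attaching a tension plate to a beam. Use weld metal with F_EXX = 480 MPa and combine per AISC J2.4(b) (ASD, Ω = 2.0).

R_n/Ω ≈ 835 kN

t_e = 0.707 × 10 = 7.07 mm.
R_nwl = 0.6 × 480 × 7.07 × 670 × 10⁻³ = 1364 kN (longitudinal, 2 welds).
R_nwt = 0.6 × 480 × 7.07 × 150 × 10⁻³ = 305.4 kN (transverse, base value).
(i) R_nwl + R_nwt = 1670 kN; (ii) 0.85 R_nwl + 1.5 R_nwt = 1618 kN.
R_n = max = 1670 kN [governs: (i)]; R_n/Ω = 834.8 kN.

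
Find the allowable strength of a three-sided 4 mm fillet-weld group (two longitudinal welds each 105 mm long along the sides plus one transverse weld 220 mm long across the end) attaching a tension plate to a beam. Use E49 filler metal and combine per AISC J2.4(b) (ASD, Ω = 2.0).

E49XX → F_EXX = 490 MPa.
t_e = 0.707 × 4 = 2.828 mm.
R_nwl = 0.6 × 490 × 2.828 × 210 × 10⁻³ = 174.6 kN (longitudinal, 2 welds).
R_nwt = 0.6 × 490 × 2.828 × 220 × 10⁻³ = 182.9 kN (transverse, base value).
(i) R_nwl + R_nwt = 357.5 kN; (ii) 0.85 R_nwl + 1.5 R_nwt = 422.8 kN.
R_n = max = 422.8 kN [governs: (ii)]; R_n/Ω = 211.4 kN.

R_n/Ω ≈ 211 kN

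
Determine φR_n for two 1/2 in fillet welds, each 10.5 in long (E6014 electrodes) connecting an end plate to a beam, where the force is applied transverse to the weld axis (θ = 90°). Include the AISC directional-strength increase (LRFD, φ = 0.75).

E60XX → F_EXX = 60 ksi.
t_e = 0.707 × 0.5 = 0.3535 in; A_we = 0.3535 × 21 = 7.423 in².
Directional factor: 1.0 + 0.5 sin^1.5(90°) = 1.5.
F_nw = 0.6 × 60 × 1.5 = 54 ksi.
φR_n = 0.75 × 54 × 7.423 = 300.7 kips.

φR_n ≈ 301 kips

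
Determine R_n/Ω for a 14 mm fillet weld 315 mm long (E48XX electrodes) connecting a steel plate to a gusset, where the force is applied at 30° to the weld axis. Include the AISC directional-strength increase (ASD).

E48XX → F_EXX = 480 MPa.
t_e = 0.707 × 14 = 9.898 mm; A_we = 9.898 × 315 = 3118 mm².
Directional factor: 1.0 + 0.5 sin^1.5(30°) = 1.177.
F_nw = 0.6 × 480 × 1.177 = 338.9 MPa.
R_n/Ω = (338.9 × 3118) / 2.0 × 10⁻³ = 528.3 kN.

R_n/Ω ≈ 528 kN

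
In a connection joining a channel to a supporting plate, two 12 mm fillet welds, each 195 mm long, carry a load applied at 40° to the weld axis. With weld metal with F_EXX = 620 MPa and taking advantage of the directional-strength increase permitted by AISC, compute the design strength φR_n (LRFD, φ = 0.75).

φR_n ≈ 1160 kN

t_e = 0.707 × 12 = 8.484 mm; A_we = 8.484 × 390 = 3309 mm².
Directional factor: 1.0 + 0.5 sin^1.5(40°) = 1.258.
F_nw = 0.6 × 620 × 1.258 = 467.9 MPa.
φR_n = 0.75 × 467.9 × 3309 × 10⁻³ = 1161 kN.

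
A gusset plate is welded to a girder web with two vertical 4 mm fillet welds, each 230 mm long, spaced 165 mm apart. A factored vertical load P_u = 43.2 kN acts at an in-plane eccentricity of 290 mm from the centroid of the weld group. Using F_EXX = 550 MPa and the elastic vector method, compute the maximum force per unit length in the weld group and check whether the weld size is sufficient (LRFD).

f_max ≈ 406 N/mm; adequate

Total weld length L_w = 460 mm. Treat welds as unit-width lines.
Polar moment about centroid: J = 2[d³/12 + d(b/2)²] = 2[230³/12 + 230×82.5²] = 5159000 mm³.
Direct shear f_v = P/L_w = 43.2×10³ / 460 = 93.91 N/mm (vertical).
Torsion M = P·e = 43.2×10³ × 290 = 12528000 N·mm.
Critical point at (x, y) = (82.5, 115) from centroid. f_tx = M·y/J = 279.3 N/mm; f_ty = M·x/J = 200.4 N/mm.
Resultant f_max = √[f_tx² + (f_v + f_ty)²] = √[279.3² + (93.91 + 200.4)²] = 405.7 N/mm.
Capacity per unit length: φr_n = 0.75 × 0.6 × 550 × (0.707 × 4) = 699.9 N/mm.
405.7 ≤ 699.9 → adequate.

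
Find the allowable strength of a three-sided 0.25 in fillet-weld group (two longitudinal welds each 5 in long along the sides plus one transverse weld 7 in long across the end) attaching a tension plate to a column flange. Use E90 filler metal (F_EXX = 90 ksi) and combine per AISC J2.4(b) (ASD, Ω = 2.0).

t_e = 0.707 × 0.25 = 0.1767 in.
R_nwl = 0.6 × 90 × 0.1767 × 10 = 95.44 kip (longitudinal, 2 welds).
R_nwt = 0.6 × 90 × 0.1767 × 7 = 66.81 kip (transverse, base value).
(i) R_nwl + R_nwt = 162.3 kip; (ii) 0.85 R_nwl + 1.5 R_nwt = 181.3 kip.
R_n = max = 181.3 kip [governs: (ii)]; R_n/Ω = 90.67 kip.

R_n/Ω ≈ 90.7 kip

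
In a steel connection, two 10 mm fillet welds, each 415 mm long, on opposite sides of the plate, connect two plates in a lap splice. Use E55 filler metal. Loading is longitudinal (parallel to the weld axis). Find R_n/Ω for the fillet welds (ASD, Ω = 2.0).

E55XX → F_EXX = 550 MPa.
Effective throat t_e = 0.707 × 10 = 7.07 mm.
Total length L = 830 mm; A_we = 7.07 × 830 = 5868 mm².
F_nw = 0.6 F_EXX = 0.6 × 550 = 330 MPa.
R_n = 330 × 5868 × 10⁻³ = 1936 kN; R_n/Ω = 1936/2.0 = 968.2 kN.

R_n/Ω ≈ 968 kN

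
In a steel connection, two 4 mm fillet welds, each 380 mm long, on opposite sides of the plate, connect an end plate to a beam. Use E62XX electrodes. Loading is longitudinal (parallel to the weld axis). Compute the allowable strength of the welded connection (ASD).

E62XX → F_EXX = 620 MPa.
Effective throat t_e = 0.707 × 4 = 2.828 mm.
Total length L = 760 mm; A_we = 2.828 × 760 = 2149 mm².
F_nw = 0.6 F_EXX = 0.6 × 620 = 372 MPa.
R_n = 372 × 2149 × 10⁻³ = 799.5 kN; R_n/Ω = 799.5/2.0 = 399.8 kN.

R_n/Ω ≈ 400 kN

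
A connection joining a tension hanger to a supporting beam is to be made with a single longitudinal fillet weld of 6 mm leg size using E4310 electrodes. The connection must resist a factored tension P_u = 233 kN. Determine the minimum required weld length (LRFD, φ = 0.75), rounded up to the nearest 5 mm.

L = 285 mm

E43XX → F_EXX = 430 MPa.
Throat t_e = 0.707 × 6 = 4.242 mm.
φr_n = 0.75 × 0.6 × 430 × 4.242 × 10⁻³ = 0.8208 kN/mm.
L_req = P_u / φr_n = 233 / 0.8208 = 283.9 mm total.
Round up → use L = 285 mm.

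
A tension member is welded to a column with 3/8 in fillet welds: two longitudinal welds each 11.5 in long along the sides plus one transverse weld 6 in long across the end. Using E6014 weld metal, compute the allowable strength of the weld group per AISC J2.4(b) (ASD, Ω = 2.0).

R_n/Ω ≈ 138 kips

E60XX → F_EXX = 60 ksi.
t_e = 0.707 × 0.375 = 0.2651 in.
R_nwl = 0.6 × 60 × 0.2651 × 23 = 219.5 kips (longitudinal, 2 welds).
R_nwt = 0.6 × 60 × 0.2651 × 6 = 57.27 kips (transverse, base value).
(i) R_nwl + R_nwt = 276.8 kips; (ii) 0.85 R_nwl + 1.5 R_nwt = 272.5 kips.
R_n = max = 276.8 kips [governs: (i)]; R_n/Ω = 138.4 kips.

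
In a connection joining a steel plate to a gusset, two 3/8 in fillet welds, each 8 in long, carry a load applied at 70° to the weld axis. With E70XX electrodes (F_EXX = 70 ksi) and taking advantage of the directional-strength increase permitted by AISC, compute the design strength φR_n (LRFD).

φR_n ≈ 194 kips

t_e = 0.707 × 0.375 = 0.2651 in; A_we = 0.2651 × 16 = 4.242 in².
Directional factor: 1.0 + 0.5 sin^1.5(70°) = 1.455.
F_nw = 0.6 × 70 × 1.455 = 61.13 ksi.
φR_n = 0.75 × 61.13 × 4.242 = 194.5 kips.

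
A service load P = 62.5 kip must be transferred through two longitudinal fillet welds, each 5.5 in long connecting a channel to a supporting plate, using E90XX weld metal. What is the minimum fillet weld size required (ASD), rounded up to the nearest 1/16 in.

E90XX → F_EXX = 90 ksi.
Total weld length L = 11 in.
Required throat t_e = P × Ω / (0.6 F_EXX × L) = 62.5 × 2.0 / (0.6 × 90 × 11) = 0.2104 in.
Required leg w = t_e / 0.707 = 0.2976 in → use 5/16 in.

w = 5/16 in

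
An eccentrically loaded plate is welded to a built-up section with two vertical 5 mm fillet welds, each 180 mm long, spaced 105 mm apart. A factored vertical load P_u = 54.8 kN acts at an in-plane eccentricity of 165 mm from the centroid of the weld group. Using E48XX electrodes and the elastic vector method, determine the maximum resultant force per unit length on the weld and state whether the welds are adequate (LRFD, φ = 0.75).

f_max ≈ 572 N/mm; adequate

E48XX → F_EXX = 480 MPa.
Total weld length L_w = 360 mm. Treat welds as unit-width lines.
Polar moment about centroid: J = 2[d³/12 + d(b/2)²] = 2[180³/12 + 180×52.5²] = 1964000 mm³.
Direct shear f_v = P/L_w = 54.8×10³ / 360 = 152.2 N/mm (vertical).
Torsion M = P·e = 54.8×10³ × 165 = 9042000 N·mm.
Critical point at (x, y) = (52.5, 90) from centroid. f_tx = M·y/J = 414.3 N/mm; f_ty = M·x/J = 241.7 N/mm.
Resultant f_max = √[f_tx² + (f_v + f_ty)²] = √[414.3² + (152.2 + 241.7)²] = 571.7 N/mm.
Capacity per unit length: φr_n = 0.75 × 0.6 × 480 × (0.707 × 5) = 763.6 N/mm.
571.7 ≤ 763.6 → adequate.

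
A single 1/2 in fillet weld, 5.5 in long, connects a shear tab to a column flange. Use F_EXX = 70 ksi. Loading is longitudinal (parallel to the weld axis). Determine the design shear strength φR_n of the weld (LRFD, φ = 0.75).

φR_n ≈ 61.2 kip

Effective throat t_e = 0.707 × 0.5 = 0.3535 in.
Total length L = 5.5 in; A_we = 0.3535 × 5.5 = 1.944 in².
F_nw = 0.6 F_EXX = 0.6 × 70 = 42 ksi.
φR_n = 0.75 × 42 × 1.944 = 61.24 kip.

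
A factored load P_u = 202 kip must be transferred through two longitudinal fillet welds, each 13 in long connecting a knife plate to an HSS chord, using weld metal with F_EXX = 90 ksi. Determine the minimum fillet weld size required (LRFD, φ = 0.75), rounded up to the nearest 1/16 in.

w = 5/16 in

Total weld length L = 26 in.
Required throat t_e = P_u / (φ × 0.6 F_EXX × L) = 202 / (0.75 × 0.6 × 90 × 26) = 0.1918 in.
Required leg w = t_e / 0.707 = 0.2713 in → use 5/16 in.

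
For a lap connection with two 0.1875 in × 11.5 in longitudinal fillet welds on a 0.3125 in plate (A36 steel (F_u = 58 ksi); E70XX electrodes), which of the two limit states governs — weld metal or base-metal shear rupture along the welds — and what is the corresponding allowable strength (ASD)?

R_n/Ω ≈ 64 kip (weld metal governs)

E70XX → F_EXX = 70 ksi.
t_e = 0.707 × 0.1875 = 0.1326 in; L = 23 in.
Weld metal: R_n/Ω = (1/2.0) × 0.6 × 70 × 0.1326 × 23 = 64.03 kip.
Base metal (shear rupture): R_n/Ω = (1/2.0) × 0.6 × 58 × 0.3125 × 23 = 125.1 kip.
Governing: weld metal.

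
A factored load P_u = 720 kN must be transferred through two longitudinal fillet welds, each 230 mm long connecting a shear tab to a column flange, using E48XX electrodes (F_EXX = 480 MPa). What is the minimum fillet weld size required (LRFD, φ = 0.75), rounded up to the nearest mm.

Total weld length L = 460 mm.
Required throat t_e = P_u / (φ × 0.6 F_EXX × L) = 720 / (0.75 × 0.6 × 480 × 460 × 10⁻³) = 7.246 mm.
Required leg w = t_e / 0.707 = 10.25 mm → use 11 mm.

w = 11 mm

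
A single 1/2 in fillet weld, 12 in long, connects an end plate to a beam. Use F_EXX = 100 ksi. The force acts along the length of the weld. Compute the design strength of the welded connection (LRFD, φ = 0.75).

φR_n ≈ 191 kip

Effective throat t_e = 0.707 × 0.5 = 0.3535 in.
Total length L = 12 in; A_we = 0.3535 × 12 = 4.242 in².
F_nw = 0.6 F_EXX = 0.6 × 100 = 60 ksi.
φR_n = 0.75 × 60 × 4.242 = 190.9 kip.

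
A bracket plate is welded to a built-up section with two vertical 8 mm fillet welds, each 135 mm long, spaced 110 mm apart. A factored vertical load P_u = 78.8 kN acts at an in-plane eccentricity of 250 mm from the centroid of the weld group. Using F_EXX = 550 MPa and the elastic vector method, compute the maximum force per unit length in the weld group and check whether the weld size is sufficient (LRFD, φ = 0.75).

Total weld length L_w = 270 mm. Treat welds as unit-width lines.
Polar moment about centroid: J = 2[d³/12 + d(b/2)²] = 2[135³/12 + 135×55²] = 1227000 mm³.
Direct shear f_v = P/L_w = 78.8×10³ / 270 = 291.9 N/mm (vertical).
Torsion M = P·e = 78.8×10³ × 250 = 19700000 N·mm.
Critical point at (x, y) = (55, 67.5) from centroid. f_tx = M·y/J = 1084 N/mm; f_ty = M·x/J = 883.2 N/mm.
Resultant f_max = √[f_tx² + (f_v + f_ty)²] = √[1084² + (291.9 + 883.2)²] = 1599 N/mm.
Capacity per unit length: φr_n = 0.75 × 0.6 × 550 × (0.707 × 8) = 1400 N/mm.
1599 > 1400 → NOT adequate.

f_max ≈ 1600 N/mm; NOT adequate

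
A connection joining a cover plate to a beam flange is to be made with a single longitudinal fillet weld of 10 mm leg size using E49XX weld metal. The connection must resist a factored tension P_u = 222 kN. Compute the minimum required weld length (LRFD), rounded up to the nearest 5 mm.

E49XX → F_EXX = 490 MPa.
Throat t_e = 0.707 × 10 = 7.07 mm.
φr_n = 0.75 × 0.6 × 490 × 7.07 × 10⁻³ = 1.559 kN/mm.
L_req = P_u / φr_n = 222 / 1.559 = 142.4 mm total.
Round up → use L = 145 mm.

L = 145 mm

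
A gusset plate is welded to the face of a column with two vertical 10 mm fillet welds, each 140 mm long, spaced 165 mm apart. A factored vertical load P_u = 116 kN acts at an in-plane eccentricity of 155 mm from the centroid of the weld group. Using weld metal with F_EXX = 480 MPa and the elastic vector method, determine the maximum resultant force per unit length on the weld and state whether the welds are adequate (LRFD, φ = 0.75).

f_max ≈ 1170 N/mm; adequate

Total weld length L_w = 280 mm. Treat welds as unit-width lines.
Polar moment about centroid: J = 2[d³/12 + d(b/2)²] = 2[140³/12 + 140×82.5²] = 2363000 mm³.
Direct shear f_v = P/L_w = 116×10³ / 280 = 414.3 N/mm (vertical).
Torsion M = P·e = 116×10³ × 155 = 17980000 N·mm.
Critical point at (x, y) = (82.5, 70) from centroid. f_tx = M·y/J = 532.6 N/mm; f_ty = M·x/J = 627.7 N/mm.
Resultant f_max = √[f_tx² + (f_v + f_ty)²] = √[532.6² + (414.3 + 627.7)²] = 1170 N/mm.
Capacity per unit length: φr_n = 0.75 × 0.6 × 480 × (0.707 × 10) = 1527 N/mm.
1170 ≤ 1527 → adequate.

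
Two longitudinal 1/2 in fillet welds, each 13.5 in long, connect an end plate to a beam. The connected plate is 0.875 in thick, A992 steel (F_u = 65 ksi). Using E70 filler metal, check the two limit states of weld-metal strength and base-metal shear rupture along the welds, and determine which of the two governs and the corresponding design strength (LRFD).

E70XX → F_EXX = 70 ksi.
t_e = 0.707 × 0.5 = 0.3535 in; L = 27 in.
Weld metal: φR_n = 0.75 × 0.6 × 70 × 0.3535 × 27 = 300.7 kip.
Base metal (shear rupture): φR_n = 0.75 × 0.6 × 65 × 0.875 × 27 = 691 kip.
Governing: weld metal.

φR_n ≈ 301 kip (weld metal governs)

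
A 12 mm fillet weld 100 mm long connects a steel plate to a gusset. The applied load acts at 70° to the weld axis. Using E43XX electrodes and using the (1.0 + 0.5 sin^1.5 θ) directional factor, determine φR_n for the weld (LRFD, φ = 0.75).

E43XX → F_EXX = 430 MPa.
t_e = 0.707 × 12 = 8.484 mm; A_we = 8.484 × 100 = 848.4 mm².
Directional factor: 1.0 + 0.5 sin^1.5(70°) = 1.455.
F_nw = 0.6 × 430 × 1.455 = 375.5 MPa.
φR_n = 0.75 × 375.5 × 848.4 × 10⁻³ = 238.9 kN.

φR_n ≈ 239 kN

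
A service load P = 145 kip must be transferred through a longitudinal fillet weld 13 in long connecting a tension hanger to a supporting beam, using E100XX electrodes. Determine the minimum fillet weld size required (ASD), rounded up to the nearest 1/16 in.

E100XX → F_EXX = 100 ksi.
Total weld length L = 13 in.
Required throat t_e = P × Ω / (0.6 F_EXX × L) = 145 × 2.0 / (0.6 × 100 × 13) = 0.3718 in.
Required leg w = t_e / 0.707 = 0.5259 in → use 9/16 in.

w = 9/16 in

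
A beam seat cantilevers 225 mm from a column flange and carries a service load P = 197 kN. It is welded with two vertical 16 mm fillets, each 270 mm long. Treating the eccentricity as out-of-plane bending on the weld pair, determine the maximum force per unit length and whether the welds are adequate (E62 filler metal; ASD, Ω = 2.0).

E62XX → F_EXX = 620 MPa.
L_w = 2 × 270 = 540 mm; section modulus (unit throat) S = 2 × L²/6 = 24300 mm².
Direct shear f_v = P/L_w = 197×10³/540 = 364.8 N/mm.
Moment M = P × e = 197×10³ × 225 = 44325000 N·mm; bending f_b = M/S = 1824 N/mm.
f_max = √(f_v² + f_b²) = √(364.8² + 1824²) = 1860 N/mm.
r_n/Ω = (1/2.0) × 0.6 × 620 × (0.707 × 16) = 2104 N/mm → adequate.

f_max ≈ 1860 N/mm; adequate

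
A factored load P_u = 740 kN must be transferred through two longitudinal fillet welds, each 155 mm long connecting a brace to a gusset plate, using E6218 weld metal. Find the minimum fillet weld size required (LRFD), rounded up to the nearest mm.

w = 13 mm

E62XX → F_EXX = 620 MPa.
Total weld length L = 310 mm.
Required throat t_e = P_u / (φ × 0.6 F_EXX × L) = 740 / (0.75 × 0.6 × 620 × 310 × 10⁻³) = 8.556 mm.
Required leg w = t_e / 0.707 = 12.1 mm → use 13 mm.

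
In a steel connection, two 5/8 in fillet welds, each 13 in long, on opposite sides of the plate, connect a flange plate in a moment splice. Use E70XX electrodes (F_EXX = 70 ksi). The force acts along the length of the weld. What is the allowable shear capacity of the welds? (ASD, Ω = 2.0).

R_n/Ω ≈ 241 kips

Effective throat t_e = 0.707 × 0.625 = 0.4419 in.
Total length L = 26 in; A_we = 0.4419 × 26 = 11.49 in².
F_nw = 0.6 F_EXX = 0.6 × 70 = 42 ksi.
R_n = 42 × 11.49 = 482.5 kips; R_n/Ω = 482.5/2.0 = 241.3 kips.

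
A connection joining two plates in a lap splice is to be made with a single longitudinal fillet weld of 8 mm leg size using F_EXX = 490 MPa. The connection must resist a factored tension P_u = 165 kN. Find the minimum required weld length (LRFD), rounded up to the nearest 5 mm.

L = 135 mm

Throat t_e = 0.707 × 8 = 5.656 mm.
φr_n = 0.75 × 0.6 × 490 × 5.656 × 10⁻³ = 1.247 kN/mm.
L_req = P_u / φr_n = 165 / 1.247 = 132.3 mm total.
Round up → use L = 135 mm.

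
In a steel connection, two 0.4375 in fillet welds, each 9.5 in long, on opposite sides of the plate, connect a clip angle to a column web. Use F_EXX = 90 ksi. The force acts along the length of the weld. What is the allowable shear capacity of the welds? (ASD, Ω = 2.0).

R_n/Ω ≈ 159 kips

Effective throat t_e = 0.707 × 0.4375 = 0.3093 in.
Total length L = 19 in; A_we = 0.3093 × 19 = 5.877 in².
F_nw = 0.6 F_EXX = 0.6 × 90 = 54 ksi.
R_n = 54 × 5.877 = 317.4 kips; R_n/Ω = 317.4/2.0 = 158.7 kips.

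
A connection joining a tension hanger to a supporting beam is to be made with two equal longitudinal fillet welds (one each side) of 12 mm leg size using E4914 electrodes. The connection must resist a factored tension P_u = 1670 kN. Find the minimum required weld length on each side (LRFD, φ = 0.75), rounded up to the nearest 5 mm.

E49XX → F_EXX = 490 MPa.
Throat t_e = 0.707 × 12 = 8.484 mm.
φr_n = 0.75 × 0.6 × 490 × 8.484 × 10⁻³ = 1.871 kN/mm.
L_req = P_u / φr_n = 1670 / 1.871 = 892.7 mm total.
Per side: 892.7 / 2 = 446.4 mm.
Round up → use L = 450 mm on each side.

L = 450 mm on each side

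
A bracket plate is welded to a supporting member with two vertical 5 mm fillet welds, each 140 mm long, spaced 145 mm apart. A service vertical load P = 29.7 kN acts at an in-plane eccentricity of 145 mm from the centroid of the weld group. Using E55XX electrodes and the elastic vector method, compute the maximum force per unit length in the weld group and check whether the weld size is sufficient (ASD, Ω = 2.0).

E55XX → F_EXX = 550 MPa.
Total weld length L_w = 280 mm. Treat welds as unit-width lines.
Polar moment about centroid: J = 2[d³/12 + d(b/2)²] = 2[140³/12 + 140×72.5²] = 1929000 mm³.
Direct shear f_v = P/L_w = 29.7×10³ / 280 = 106.1 N/mm (vertical).
Torsion M = P·e = 29.7×10³ × 145 = 4306500 N·mm.
Critical point at (x, y) = (72.5, 70) from centroid. f_tx = M·y/J = 156.3 N/mm; f_ty = M·x/J = 161.8 N/mm.
Resultant f_max = √[f_tx² + (f_v + f_ty)²] = √[156.3² + (106.1 + 161.8)²] = 310.2 N/mm.
Capacity per unit length: r_n/Ω = (1/2.0) × 0.6 × 550 × (0.707 × 5) = 583.3 N/mm.
310.2 ≤ 583.3 → adequate.

f_max ≈ 310 N/mm; adequate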